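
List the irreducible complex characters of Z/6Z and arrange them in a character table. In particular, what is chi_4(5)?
Character table of Z/6Z (irreps indexed chi_0,...,chi_5 with chi_k(m) = zeta_6^(k*m), zeta_6 = exp(2*pi*i/6)):
  irrep \ class  {0} (size 1)  {1} (size 1)    {2} (size 1)    {3} (size 1)  {4} (size 1)    {5} (size 1)  
  chi_0          1             1               1               1             1               1             
  chi_1          1             exp(I*pi/3)     exp(2*I*pi/3)   -1            exp(-2*I*pi/3)  exp(-I*pi/3)  
  chi_2          1             exp(2*I*pi/3)   exp(-2*I*pi/3)  1             exp(2*I*pi/3)   exp(-2*I*pi/3)
  chi_3          1             -1              1               -1            1               -1            
  chi_4          1             exp(-2*I*pi/3)  exp(2*I*pi/3)   1             exp(-2*I*pi/3)  exp(2*I*pi/3) 
  chi_5          1             exp(-I*pi/3)    exp(-2*I*pi/3)  -1            exp(2*I*pi/3)   exp(I*pi/3)   

Spot check: chi_4(5) = zeta_6^(4*5) = zeta_6^20 = exp(2*I*pi/3).

Working: Z/6Z is abelian, so all 6 irreducible complex representations are 1-dimensional. They are given by chi_k(m) = zeta_6^(k*m) for k = 0,...,5. Row orthogonality: sum_m chi_k(m) conj(chi_l(m)) = 6 * [k = l].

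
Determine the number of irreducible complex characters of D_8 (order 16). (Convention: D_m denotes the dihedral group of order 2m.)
7

Details: The number of irreducible complex representations of a finite group equals its number of conjugacy classes. D_8 has 7 conjugacy classes (n/2 + 3 for n even), so D_8 (order 16) has exactly 7 irreducible complex representations.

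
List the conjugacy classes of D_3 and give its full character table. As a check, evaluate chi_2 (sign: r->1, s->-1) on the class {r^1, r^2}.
Conjugacy classes: {e} of size 1, {r^1, r^2} of size 2, {s, sr, ..., sr^2} of size 3.
Character table:
  irrep \ class              {e} (size 1)  {r^1, r^2} (size 2)  {s, sr, ..., sr^2} (size 3)
  chi_1 (triv)               1             1                    1                          
  chi_2 (sign: r->1, s->-1)  1             1                    -1                         
  chi_3 (2d, j=1)            2             -1                   0                          

Spot check: chi_2 (sign: r->1, s->-1) on {r^1, r^2} = 1.

Argument: D_3 has order 2*3 = 6 with 3 conjugacy classes, hence 3 irreducibles. Sum of squared dims 1 + 1 + 4 = 6 = |G|. Linear characters come from the abelianisation; the 2-dimensional irreps have character r^k -> 2*cos(2*pi*j*k/3), reflections -> 0.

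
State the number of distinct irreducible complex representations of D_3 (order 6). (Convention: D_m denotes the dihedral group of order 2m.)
3

Proof sketch: The number of irreducible complex representations of a finite group equals its number of conjugacy classes. D_3 has 3 conjugacy classes ((n+3)/2 for n odd), so D_3 (order 6) has exactly 3 irreducible complex representations.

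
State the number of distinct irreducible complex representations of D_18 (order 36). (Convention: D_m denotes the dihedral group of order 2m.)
12

Argument: The number of irreducible complex representations of a finite group equals its number of conjugacy classes. D_18 has 12 conjugacy classes (n/2 + 3 for n even), so D_18 (order 36) has exactly 12 irreducible complex representations.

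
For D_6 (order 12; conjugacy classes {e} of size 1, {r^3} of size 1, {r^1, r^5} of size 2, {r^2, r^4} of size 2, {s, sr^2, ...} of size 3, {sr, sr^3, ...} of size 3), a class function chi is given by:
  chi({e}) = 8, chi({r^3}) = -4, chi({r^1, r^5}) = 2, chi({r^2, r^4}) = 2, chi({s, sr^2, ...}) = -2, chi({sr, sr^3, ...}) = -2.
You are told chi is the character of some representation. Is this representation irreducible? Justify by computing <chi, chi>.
Not irreducible (reducible): <chi, chi> = 10 > 1.

Justification: <chi, chi> = (1/|G|) sum_C |C| * |chi(C)|^2 = (1/12)[1*|8|^2 + 1*|-4|^2 + 2*|2|^2 + 2*|2|^2 + 3*|-2|^2 + 3*|-2|^2]
  = (1/12)[(64) + (16) + (8) + (8) + (12) + (12)] = 120/12 = 10.
A character is irreducible iff <chi, chi> = 1, so this representation is reducible.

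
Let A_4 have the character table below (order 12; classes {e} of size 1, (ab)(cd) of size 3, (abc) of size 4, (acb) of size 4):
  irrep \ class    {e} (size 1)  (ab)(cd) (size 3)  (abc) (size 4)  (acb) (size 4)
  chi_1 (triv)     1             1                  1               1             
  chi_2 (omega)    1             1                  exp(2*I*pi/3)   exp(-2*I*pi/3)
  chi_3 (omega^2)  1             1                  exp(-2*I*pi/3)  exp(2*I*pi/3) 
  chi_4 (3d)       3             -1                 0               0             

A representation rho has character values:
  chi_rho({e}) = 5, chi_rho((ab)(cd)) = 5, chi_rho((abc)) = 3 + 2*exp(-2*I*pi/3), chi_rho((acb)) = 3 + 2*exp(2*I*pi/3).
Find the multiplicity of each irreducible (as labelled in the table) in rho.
Multiplicities: chi_1: 3, chi_2: 0, chi_3: 2, chi_4: 0.

Use <chi_rho, chi> = (1/|G|) sum_C |C| * chi_rho(C) * conj(chi(C)) with |G| = 12 for each irreducible chi in the table:
  <chi_rho, chi_1> = (1/12)[1*(5)*conj(1) + 3*(5)*conj(1) + 4*(3 + 2*exp(-2*I*pi/3))*conj(1) + 4*(3 + 2*exp(2*I*pi/3))*conj(1)]
      = (1/12)[(5) + (15) + (12 + 8*exp(-2*I*pi/3)) + (12 + 8*exp(2*I*pi/3))] = 36/12 = 3
  <chi_rho, chi_2> = (1/12)[1*(5)*conj(1) + 3*(5)*conj(1) + 4*(3 + 2*exp(-2*I*pi/3))*conj(exp(2*I*pi/3)) + 4*(3 + 2*exp(2*I*pi/3))*conj(exp(-2*I*pi/3))]
      = (1/12)[(5) + (15) + (12*exp(-2*I*pi/3) + 8*exp(2*I*pi/3)) + (8*exp(-2*I*pi/3) + 12*exp(2*I*pi/3))] = 0/12 = 0
  <chi_rho, chi_3> = (1/12)[1*(5)*conj(1) + 3*(5)*conj(1) + 4*(3 + 2*exp(-2*I*pi/3))*conj(exp(-2*I*pi/3)) + 4*(3 + 2*exp(2*I*pi/3))*conj(exp(2*I*pi/3))]
      = (1/12)[(5) + (15) + (8 + 12*exp(2*I*pi/3)) + (8 + 12*exp(-2*I*pi/3))] = 24/12 = 2
  <chi_rho, chi_4> = (1/12)[1*(5)*conj(3) + 3*(5)*conj(-1) + 4*(3 + 2*exp(-2*I*pi/3))*conj(0) + 4*(3 + 2*exp(2*I*pi/3))*conj(0)]
      = (1/12)[(15) + (-15) + (0) + (0)] = 0/12 = 0
(Exp terms are combined using exp(i*s)*conj(exp(i*t)) = exp(i*(s-t)), and sums of them are collapsed using the identity that for every m > 1 the m distinct m-th roots of unity sum to 0, e.g. 1 + exp(2*I*pi/3) + exp(-2*I*pi/3) = 0.)
Dimension check: dim(rho) = sum (mult * dim) = 3*1 + 0*1 + 2*1 + 0*3 = 5 = chi_rho(e) = 5.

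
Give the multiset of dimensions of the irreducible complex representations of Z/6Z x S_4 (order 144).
Dimensions: 1, 1, 1, 1, 1, 1, 1, 1, 1, 1, 1, 1, 2, 2, 2, 2, 2, 2, 3, 3, 3, 3, 3, 3, 3, 3, 3, 3, 3, 3

Why: There are 30 irreducibles (= number of conjugacy classes). Their dimensions d_i satisfy sum d_i^2 = |G| = 144: 1 + 1 + 1 + 1 + 1 + 1 + 1 + 1 + 1 + 1 + 1 + 1 + 4 + 4 + 4 + 4 + 4 + 4 + 9 + 9 + 9 + 9 + 9 + 9 + 9 + 9 + 9 + 9 + 9 + 9 = 144. (For the product with Z/6Z: each of the 6 1-dim characters of Z/6Z tensors with each irrep of S_4, giving 6 copies of each S_4-dimension.)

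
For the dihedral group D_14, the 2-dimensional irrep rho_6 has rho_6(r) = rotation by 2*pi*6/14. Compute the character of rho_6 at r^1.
chi_{rho_6}(r^1) = 2*cos(2*pi*6*1/14) = -2*cos(pi/7)

Details: rho_6(r^1) is rotation by angle 2*pi*6*1/14, whose trace is 2*cos(2*pi*6*1/14) = -2*cos(pi/7).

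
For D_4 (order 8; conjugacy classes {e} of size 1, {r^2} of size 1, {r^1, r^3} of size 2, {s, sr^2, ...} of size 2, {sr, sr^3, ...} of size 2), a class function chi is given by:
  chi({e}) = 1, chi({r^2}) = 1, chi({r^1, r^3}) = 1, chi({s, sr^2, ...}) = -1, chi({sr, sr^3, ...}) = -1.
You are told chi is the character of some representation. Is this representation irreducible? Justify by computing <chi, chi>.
Irreducible: <chi, chi> = 1.

Derivation: <chi, chi> = (1/|G|) sum_C |C| * |chi(C)|^2 = (1/8)[1*|1|^2 + 1*|1|^2 + 2*|1|^2 + 2*|-1|^2 + 2*|-1|^2]
  = (1/8)[(1) + (1) + (2) + (2) + (2)] = 8/8 = 1.
A character is irreducible iff <chi, chi> = 1, so this representation is irreducible.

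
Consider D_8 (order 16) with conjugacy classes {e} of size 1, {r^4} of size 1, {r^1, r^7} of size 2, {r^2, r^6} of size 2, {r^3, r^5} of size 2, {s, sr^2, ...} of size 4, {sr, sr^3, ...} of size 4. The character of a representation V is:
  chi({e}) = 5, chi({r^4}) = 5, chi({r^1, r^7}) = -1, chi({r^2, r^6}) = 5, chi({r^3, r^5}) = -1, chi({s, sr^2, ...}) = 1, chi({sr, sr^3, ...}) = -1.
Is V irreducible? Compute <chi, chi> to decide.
Not irreducible (reducible): <chi, chi> = 7 > 1.

Proof sketch: <chi, chi> = (1/|G|) sum_C |C| * |chi(C)|^2 = (1/16)[1*|5|^2 + 1*|5|^2 + 2*|-1|^2 + 2*|5|^2 + 2*|-1|^2 + 4*|1|^2 + 4*|-1|^2]
  = (1/16)[(25) + (25) + (2) + (50) + (2) + (4) + (4)] = 112/16 = 7.
A character is irreducible iff <chi, chi> = 1, so this representation is reducible.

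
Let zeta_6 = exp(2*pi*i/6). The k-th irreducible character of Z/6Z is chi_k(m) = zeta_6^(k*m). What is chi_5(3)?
chi_5(3) = zeta_6^15 = -1

Proof sketch: chi_5(3) = zeta_6^(5*3) = zeta_6^15. Since zeta_6^6 = 1, this equals zeta_6^3 = exp(2*pi*i*3/6) = -1.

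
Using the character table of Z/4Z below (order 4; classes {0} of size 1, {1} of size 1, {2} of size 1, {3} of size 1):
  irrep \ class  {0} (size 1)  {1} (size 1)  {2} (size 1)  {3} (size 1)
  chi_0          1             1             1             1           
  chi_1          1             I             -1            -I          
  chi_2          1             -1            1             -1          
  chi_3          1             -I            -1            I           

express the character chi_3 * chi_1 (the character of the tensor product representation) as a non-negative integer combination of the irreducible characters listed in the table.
chi_3 tensor chi_1 = chi_0 (all other irreducibles have multiplicity 0).

Working: The character of a tensor product is the pointwise product (chi_3 * chi_1)(C) = chi_3(C) * chi_1(C):
  {0}: (1)*(1), {1}: (-I)*(I), {2}: (-1)*(-1), {3}: (I)*(-I)
so (chi_3 * chi_1) takes values
  {0} -> 1, {1} -> 1, {2} -> 1, {3} -> 1.
Now take the inner product of this character with each irreducible chi from the table, <chi_3*chi_1, chi> = (1/4) sum_C |C| (chi_3*chi_1)(C) conj(chi(C)):
  <chi_3*chi_1, chi_0> = (1/4)[1*(1)*conj(1) + 1*(1)*conj(1) + 1*(1)*conj(1) + 1*(1)*conj(1)]
      = (1/4)[(1) + (1) + (1) + (1)] = 4/4 = 1
  <chi_3*chi_1, chi_1> = (1/4)[1*(1)*conj(1) + 1*(1)*conj(I) + 1*(1)*conj(-1) + 1*(1)*conj(-I)]
      = (1/4)[(1) + (-I) + (-1) + (I)] = 0/4 = 0
  <chi_3*chi_1, chi_2> = (1/4)[1*(1)*conj(1) + 1*(1)*conj(-1) + 1*(1)*conj(1) + 1*(1)*conj(-1)]
      = (1/4)[(1) + (-1) + (1) + (-1)] = 0/4 = 0
  <chi_3*chi_1, chi_3> = (1/4)[1*(1)*conj(1) + 1*(1)*conj(-I) + 1*(1)*conj(-1) + 1*(1)*conj(I)]
      = (1/4)[(1) + (I) + (-1) + (-I)] = 0/4 = 0
(Exp terms are combined using exp(i*s)*conj(exp(i*t)) = exp(i*(s-t)), and sums of them are collapsed using the identity that for every m > 1 the m distinct m-th roots of unity sum to 0, e.g. 1 + exp(2*I*pi/3) + exp(-2*I*pi/3) = 0.)
Hence the multiplicities are chi_0: 1. Dimension check: dim(chi_3)*dim(chi_1) = 1*1 = 1 and sum (mult * dim) = 1*1 = 1.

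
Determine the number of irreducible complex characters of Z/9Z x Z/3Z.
27

Solution. The number of irreducible complex representations of a finite group equals its number of conjugacy classes. Z/9Z x Z/3Z is abelian of order 27, so every element is its own conjugacy class: 27 classes, so Z/9Z x Z/3Z (order 27) has exactly 27 irreducible complex representations.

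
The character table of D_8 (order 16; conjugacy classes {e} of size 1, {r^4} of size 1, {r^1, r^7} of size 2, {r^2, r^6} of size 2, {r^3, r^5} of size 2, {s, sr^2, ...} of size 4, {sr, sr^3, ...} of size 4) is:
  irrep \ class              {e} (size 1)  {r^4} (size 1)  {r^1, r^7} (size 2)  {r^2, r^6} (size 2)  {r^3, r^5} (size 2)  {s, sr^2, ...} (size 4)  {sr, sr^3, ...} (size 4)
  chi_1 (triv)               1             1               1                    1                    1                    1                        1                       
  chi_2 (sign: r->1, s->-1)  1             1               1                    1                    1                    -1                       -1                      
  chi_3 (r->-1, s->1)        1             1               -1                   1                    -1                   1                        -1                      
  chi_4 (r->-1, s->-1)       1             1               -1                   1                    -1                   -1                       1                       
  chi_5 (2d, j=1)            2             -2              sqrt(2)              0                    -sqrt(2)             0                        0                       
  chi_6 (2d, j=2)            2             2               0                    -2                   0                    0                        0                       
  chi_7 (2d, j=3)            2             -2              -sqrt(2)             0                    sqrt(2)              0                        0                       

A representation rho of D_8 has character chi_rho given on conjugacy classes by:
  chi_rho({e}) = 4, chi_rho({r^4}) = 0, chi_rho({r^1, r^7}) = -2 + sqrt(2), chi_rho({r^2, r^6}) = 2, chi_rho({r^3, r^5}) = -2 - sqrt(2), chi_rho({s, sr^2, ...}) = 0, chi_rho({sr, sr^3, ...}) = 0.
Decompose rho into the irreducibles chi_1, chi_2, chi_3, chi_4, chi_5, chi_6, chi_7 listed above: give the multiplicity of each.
Multiplicities: chi_1: 0, chi_2: 0, chi_3: 1, chi_4: 1, chi_5: 1, chi_6: 0, chi_7: 0.

Solution. Use <chi_rho, chi> = (1/|G|) sum_C |C| * chi_rho(C) * conj(chi(C)) with |G| = 16 for each irreducible chi in the table:
  <chi_rho, chi_1> = (1/16)[1*(4)*conj(1) + 1*(0)*conj(1) + 2*(-2 + sqrt(2))*conj(1) + 2*(2)*conj(1) + 2*(-2 - sqrt(2))*conj(1) + 4*(0)*conj(1) + 4*(0)*conj(1)]
      = (1/16)[(4) + (0) + (-4 + 2*sqrt(2)) + (4) + (-4 - 2*sqrt(2)) + (0) + (0)] = 0/16 = 0
  <chi_rho, chi_2> = (1/16)[1*(4)*conj(1) + 1*(0)*conj(1) + 2*(-2 + sqrt(2))*conj(1) + 2*(2)*conj(1) + 2*(-2 - sqrt(2))*conj(1) + 4*(0)*conj(-1) + 4*(0)*conj(-1)]
      = (1/16)[(4) + (0) + (-4 + 2*sqrt(2)) + (4) + (-4 - 2*sqrt(2)) + (0) + (0)] = 0/16 = 0
  <chi_rho, chi_3> = (1/16)[1*(4)*conj(1) + 1*(0)*conj(1) + 2*(-2 + sqrt(2))*conj(-1) + 2*(2)*conj(1) + 2*(-2 - sqrt(2))*conj(-1) + 4*(0)*conj(1) + 4*(0)*conj(-1)]
      = (1/16)[(4) + (0) + (4 - 2*sqrt(2)) + (4) + (2*sqrt(2) + 4) + (0) + (0)] = 16/16 = 1
  <chi_rho, chi_4> = (1/16)[1*(4)*conj(1) + 1*(0)*conj(1) + 2*(-2 + sqrt(2))*conj(-1) + 2*(2)*conj(1) + 2*(-2 - sqrt(2))*conj(-1) + 4*(0)*conj(-1) + 4*(0)*conj(1)]
      = (1/16)[(4) + (0) + (4 - 2*sqrt(2)) + (4) + (2*sqrt(2) + 4) + (0) + (0)] = 16/16 = 1
  <chi_rho, chi_5> = (1/16)[1*(4)*conj(2) + 1*(0)*conj(-2) + 2*(-2 + sqrt(2))*conj(sqrt(2)) + 2*(2)*conj(0) + 2*(-2 - sqrt(2))*conj(-sqrt(2)) + 4*(0)*conj(0) + 4*(0)*conj(0)]
      = (1/16)[(8) + (0) + (4 - 4*sqrt(2)) + (0) + (4 + 4*sqrt(2)) + (0) + (0)] = 16/16 = 1
  <chi_rho, chi_6> = (1/16)[1*(4)*conj(2) + 1*(0)*conj(2) + 2*(-2 + sqrt(2))*conj(0) + 2*(2)*conj(-2) + 2*(-2 - sqrt(2))*conj(0) + 4*(0)*conj(0) + 4*(0)*conj(0)]
      = (1/16)[(8) + (0) + (0) + (-8) + (0) + (0) + (0)] = 0/16 = 0
  <chi_rho, chi_7> = (1/16)[1*(4)*conj(2) + 1*(0)*conj(-2) + 2*(-2 + sqrt(2))*conj(-sqrt(2)) + 2*(2)*conj(0) + 2*(-2 - sqrt(2))*conj(sqrt(2)) + 4*(0)*conj(0) + 4*(0)*conj(0)]
      = (1/16)[(8) + (0) + (-4 + 4*sqrt(2)) + (0) + (-4*sqrt(2) - 4) + (0) + (0)] = 0/16 = 0
Dimension check: dim(rho) = sum (mult * dim) = 0*1 + 0*1 + 1*1 + 1*1 + 1*2 + 0*2 + 0*2 = 4 = chi_rho(e) = 4.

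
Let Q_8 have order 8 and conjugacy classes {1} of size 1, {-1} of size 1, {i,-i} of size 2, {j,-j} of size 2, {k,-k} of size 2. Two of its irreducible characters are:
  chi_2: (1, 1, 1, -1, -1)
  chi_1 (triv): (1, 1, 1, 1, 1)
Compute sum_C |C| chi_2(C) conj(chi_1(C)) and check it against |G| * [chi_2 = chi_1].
Sum = 0; so <chi_2, chi_1> = 0 (distinct irreducibles are orthogonal).

Justification: Compute term by term over conjugacy classes (|C| * chi_2(C) * conj(chi_1(C))):
  1*(1)*conj(1) + 1*(1)*conj(1) + 2*(1)*conj(1) + 2*(-1)*conj(1) + 2*(-1)*conj(1)
  = (1) + (1) + (2) + (-2) + (-2)
  = 0.
Dividing by |G| = 8 gives 0/8 = 0, matching the row-orthogonality relation <chi_2, chi_1> = [chi_2 = chi_1].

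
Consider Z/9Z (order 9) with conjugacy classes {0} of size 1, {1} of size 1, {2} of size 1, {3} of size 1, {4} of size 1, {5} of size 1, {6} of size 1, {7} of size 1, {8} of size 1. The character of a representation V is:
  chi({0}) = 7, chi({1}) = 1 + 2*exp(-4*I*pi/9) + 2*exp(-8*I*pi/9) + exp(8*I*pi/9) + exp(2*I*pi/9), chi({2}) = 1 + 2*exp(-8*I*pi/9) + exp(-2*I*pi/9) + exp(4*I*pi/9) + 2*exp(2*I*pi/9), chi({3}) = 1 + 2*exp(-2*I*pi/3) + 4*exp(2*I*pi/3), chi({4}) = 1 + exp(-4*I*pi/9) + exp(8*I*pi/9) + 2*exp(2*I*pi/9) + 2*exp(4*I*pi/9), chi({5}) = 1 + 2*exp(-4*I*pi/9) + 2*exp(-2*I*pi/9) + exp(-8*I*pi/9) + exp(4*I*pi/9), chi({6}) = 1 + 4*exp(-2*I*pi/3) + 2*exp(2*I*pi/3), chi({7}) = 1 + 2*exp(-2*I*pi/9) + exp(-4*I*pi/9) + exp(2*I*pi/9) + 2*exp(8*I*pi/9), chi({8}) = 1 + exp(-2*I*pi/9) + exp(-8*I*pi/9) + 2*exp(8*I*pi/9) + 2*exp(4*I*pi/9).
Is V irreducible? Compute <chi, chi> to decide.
Not irreducible (reducible): <chi, chi> = 11 > 1.

Justification: <chi, chi> = (1/|G|) sum_C |C| * |chi(C)|^2 = (1/9)[1*|7|^2 + 1*|1 + 2*exp(-4*I*pi/9) + 2*exp(-8*I*pi/9) + exp(8*I*pi/9) + exp(2*I*pi/9)|^2 + 1*|1 + 2*exp(-8*I*pi/9) + exp(-2*I*pi/9) + exp(4*I*pi/9) + 2*exp(2*I*pi/9)|^2 + 1*|1 + 2*exp(-2*I*pi/3) + 4*exp(2*I*pi/3)|^2 + 1*|1 + exp(-4*I*pi/9) + exp(8*I*pi/9) + 2*exp(2*I*pi/9) + 2*exp(4*I*pi/9)|^2 + 1*|1 + 2*exp(-4*I*pi/9) + 2*exp(-2*I*pi/9) + exp(-8*I*pi/9) + exp(4*I*pi/9)|^2 + 1*|1 + 4*exp(-2*I*pi/3) + 2*exp(2*I*pi/3)|^2 + 1*|1 + 2*exp(-2*I*pi/9) + exp(-4*I*pi/9) + exp(2*I*pi/9) + 2*exp(8*I*pi/9)|^2 + 1*|1 + exp(-2*I*pi/9) + exp(-8*I*pi/9) + 2*exp(8*I*pi/9) + 2*exp(4*I*pi/9)|^2]
  = (1/9)[(49) + (11 + 6*exp(-4*I*pi/9) + 5*exp(-2*I*pi/3) + 3*exp(-2*I*pi/9) + 5*exp(-8*I*pi/9) + 5*exp(8*I*pi/9) + 3*exp(2*I*pi/9) + 5*exp(2*I*pi/3) + 6*exp(4*I*pi/9)) + (11 + 5*exp(-2*I*pi/3) + 5*exp(-2*I*pi/9) + 3*exp(-4*I*pi/9) + 6*exp(-8*I*pi/9) + 6*exp(8*I*pi/9) + 3*exp(4*I*pi/9) + 5*exp(2*I*pi/9) + 5*exp(2*I*pi/3)) + (7) + (11 + 5*exp(-4*I*pi/9) + 5*exp(-2*I*pi/3) + 6*exp(-2*I*pi/9) + 3*exp(-8*I*pi/9) + 3*exp(8*I*pi/9) + 6*exp(2*I*pi/9) + 5*exp(2*I*pi/3) + 5*exp(4*I*pi/9)) + (11 + 5*exp(-4*I*pi/9) + 5*exp(-2*I*pi/3) + 6*exp(-2*I*pi/9) + 3*exp(-8*I*pi/9) + 3*exp(8*I*pi/9) + 6*exp(2*I*pi/9) + 5*exp(2*I*pi/3) + 5*exp(4*I*pi/9)) + (7) + (11 + 5*exp(-2*I*pi/3) + 5*exp(-2*I*pi/9) + 3*exp(-4*I*pi/9) + 6*exp(-8*I*pi/9) + 6*exp(8*I*pi/9) + 3*exp(4*I*pi/9) + 5*exp(2*I*pi/9) + 5*exp(2*I*pi/3)) + (11 + 6*exp(-4*I*pi/9) + 5*exp(-2*I*pi/3) + 3*exp(-2*I*pi/9) + 5*exp(-8*I*pi/9) + 5*exp(8*I*pi/9) + 3*exp(2*I*pi/9) + 5*exp(2*I*pi/3) + 6*exp(4*I*pi/9))] = 99/9 = 11.
(Exp terms are combined using exp(i*s)*conj(exp(i*t)) = exp(i*(s-t)), and sums of them are collapsed using the identity that for every m > 1 the m distinct m-th roots of unity sum to 0, e.g. 1 + exp(2*I*pi/3) + exp(-2*I*pi/3) = 0.)
A character is irreducible iff <chi, chi> = 1, so this representation is reducible.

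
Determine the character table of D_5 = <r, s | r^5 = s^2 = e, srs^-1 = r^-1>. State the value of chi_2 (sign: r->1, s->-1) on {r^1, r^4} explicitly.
Conjugacy classes: {e} of size 1, {r^1, r^4} of size 2, {r^2, r^3} of size 2, {s, sr, ..., sr^4} of size 5.
Character table:
  irrep \ class              {e} (size 1)  {r^1, r^4} (size 2)  {r^2, r^3} (size 2)  {s, sr, ..., sr^4} (size 5)
  chi_1 (triv)               1             1                    1                    1                          
  chi_2 (sign: r->1, s->-1)  1             1                    1                    -1                         
  chi_3 (2d, j=1)            2             -1/2 + sqrt(5)/2     -sqrt(5)/2 - 1/2     0                          
  chi_4 (2d, j=2)            2             -sqrt(5)/2 - 1/2     -1/2 + sqrt(5)/2     0                          

Spot check: chi_2 (sign: r->1, s->-1) on {r^1, r^4} = 1.

Proof sketch: D_5 has order 2*5 = 10 with 4 conjugacy classes, hence 4 irreducibles. Sum of squared dims 1 + 1 + 4 + 4 = 10 = |G|. Linear characters come from the abelianisation; the 2-dimensional irreps have character r^k -> 2*cos(2*pi*j*k/5), reflections -> 0.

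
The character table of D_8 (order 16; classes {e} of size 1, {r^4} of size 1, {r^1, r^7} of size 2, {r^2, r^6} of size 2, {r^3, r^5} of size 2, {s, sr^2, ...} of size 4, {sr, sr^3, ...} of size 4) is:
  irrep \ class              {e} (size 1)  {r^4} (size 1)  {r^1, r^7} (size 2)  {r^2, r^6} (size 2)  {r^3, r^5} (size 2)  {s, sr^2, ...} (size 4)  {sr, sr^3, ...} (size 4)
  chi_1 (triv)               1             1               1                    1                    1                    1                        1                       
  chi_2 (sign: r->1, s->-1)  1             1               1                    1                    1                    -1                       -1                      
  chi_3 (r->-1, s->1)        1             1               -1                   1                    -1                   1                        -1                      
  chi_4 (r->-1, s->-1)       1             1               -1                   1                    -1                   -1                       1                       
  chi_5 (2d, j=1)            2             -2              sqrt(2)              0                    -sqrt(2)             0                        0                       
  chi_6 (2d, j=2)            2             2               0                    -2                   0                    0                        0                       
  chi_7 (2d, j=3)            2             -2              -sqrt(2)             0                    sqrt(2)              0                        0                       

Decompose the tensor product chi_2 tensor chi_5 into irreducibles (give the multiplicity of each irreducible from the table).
chi_2 tensor chi_5 = chi_5 (all other irreducibles have multiplicity 0).

The character of a tensor product is the pointwise product (chi_2 * chi_5)(C) = chi_2(C) * chi_5(C):
  {e}: (1)*(2), {r^4}: (1)*(-2), {r^1, r^7}: (1)*(sqrt(2)), {r^2, r^6}: (1)*(0), {r^3, r^5}: (1)*(-sqrt(2)), {s, sr^2, ...}: (-1)*(0), {sr, sr^3, ...}: (-1)*(0)
so (chi_2 * chi_5) takes values
  {e} -> 2, {r^4} -> -2, {r^1, r^7} -> sqrt(2), {r^2, r^6} -> 0, {r^3, r^5} -> -sqrt(2), {s, sr^2, ...} -> 0, {sr, sr^3, ...} -> 0.
Now take the inner product of this character with each irreducible chi from the table, <chi_2*chi_5, chi> = (1/16) sum_C |C| (chi_2*chi_5)(C) conj(chi(C)):
  <chi_2*chi_5, chi_1> = (1/16)[1*(2)*conj(1) + 1*(-2)*conj(1) + 2*(sqrt(2))*conj(1) + 2*(0)*conj(1) + 2*(-sqrt(2))*conj(1) + 4*(0)*conj(1) + 4*(0)*conj(1)]
      = (1/16)[(2) + (-2) + (2*sqrt(2)) + (0) + (-2*sqrt(2)) + (0) + (0)] = 0/16 = 0
  <chi_2*chi_5, chi_2> = (1/16)[1*(2)*conj(1) + 1*(-2)*conj(1) + 2*(sqrt(2))*conj(1) + 2*(0)*conj(1) + 2*(-sqrt(2))*conj(1) + 4*(0)*conj(-1) + 4*(0)*conj(-1)]
      = (1/16)[(2) + (-2) + (2*sqrt(2)) + (0) + (-2*sqrt(2)) + (0) + (0)] = 0/16 = 0
  <chi_2*chi_5, chi_3> = (1/16)[1*(2)*conj(1) + 1*(-2)*conj(1) + 2*(sqrt(2))*conj(-1) + 2*(0)*conj(1) + 2*(-sqrt(2))*conj(-1) + 4*(0)*conj(1) + 4*(0)*conj(-1)]
      = (1/16)[(2) + (-2) + (-2*sqrt(2)) + (0) + (2*sqrt(2)) + (0) + (0)] = 0/16 = 0
  <chi_2*chi_5, chi_4> = (1/16)[1*(2)*conj(1) + 1*(-2)*conj(1) + 2*(sqrt(2))*conj(-1) + 2*(0)*conj(1) + 2*(-sqrt(2))*conj(-1) + 4*(0)*conj(-1) + 4*(0)*conj(1)]
      = (1/16)[(2) + (-2) + (-2*sqrt(2)) + (0) + (2*sqrt(2)) + (0) + (0)] = 0/16 = 0
  <chi_2*chi_5, chi_5> = (1/16)[1*(2)*conj(2) + 1*(-2)*conj(-2) + 2*(sqrt(2))*conj(sqrt(2)) + 2*(0)*conj(0) + 2*(-sqrt(2))*conj(-sqrt(2)) + 4*(0)*conj(0) + 4*(0)*conj(0)]
      = (1/16)[(4) + (4) + (4) + (0) + (4) + (0) + (0)] = 16/16 = 1
  <chi_2*chi_5, chi_6> = (1/16)[1*(2)*conj(2) + 1*(-2)*conj(2) + 2*(sqrt(2))*conj(0) + 2*(0)*conj(-2) + 2*(-sqrt(2))*conj(0) + 4*(0)*conj(0) + 4*(0)*conj(0)]
      = (1/16)[(4) + (-4) + (0) + (0) + (0) + (0) + (0)] = 0/16 = 0
  <chi_2*chi_5, chi_7> = (1/16)[1*(2)*conj(2) + 1*(-2)*conj(-2) + 2*(sqrt(2))*conj(-sqrt(2)) + 2*(0)*conj(0) + 2*(-sqrt(2))*conj(sqrt(2)) + 4*(0)*conj(0) + 4*(0)*conj(0)]
      = (1/16)[(4) + (4) + (-4) + (0) + (-4) + (0) + (0)] = 0/16 = 0
Hence the multiplicities are chi_5: 1. Dimension check: dim(chi_2)*dim(chi_5) = 1*2 = 2 and sum (mult * dim) = 1*2 = 2.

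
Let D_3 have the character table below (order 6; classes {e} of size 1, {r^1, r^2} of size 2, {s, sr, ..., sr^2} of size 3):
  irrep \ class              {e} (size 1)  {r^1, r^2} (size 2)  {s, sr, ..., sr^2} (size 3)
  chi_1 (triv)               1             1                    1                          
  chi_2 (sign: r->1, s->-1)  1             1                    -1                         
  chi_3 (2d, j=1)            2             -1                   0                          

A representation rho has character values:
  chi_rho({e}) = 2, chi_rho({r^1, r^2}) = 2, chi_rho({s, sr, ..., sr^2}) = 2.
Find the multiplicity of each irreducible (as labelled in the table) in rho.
Multiplicities: chi_1: 2, chi_2: 0, chi_3: 0.

Working: Use <chi_rho, chi> = (1/|G|) sum_C |C| * chi_rho(C) * conj(chi(C)) with |G| = 6 for each irreducible chi in the table:
  <chi_rho, chi_1> = (1/6)[1*(2)*conj(1) + 2*(2)*conj(1) + 3*(2)*conj(1)]
      = (1/6)[(2) + (4) + (6)] = 12/6 = 2
  <chi_rho, chi_2> = (1/6)[1*(2)*conj(1) + 2*(2)*conj(1) + 3*(2)*conj(-1)]
      = (1/6)[(2) + (4) + (-6)] = 0/6 = 0
  <chi_rho, chi_3> = (1/6)[1*(2)*conj(2) + 2*(2)*conj(-1) + 3*(2)*conj(0)]
      = (1/6)[(4) + (-4) + (0)] = 0/6 = 0
Dimension check: dim(rho) = sum (mult * dim) = 2*1 + 0*1 + 0*2 = 2 = chi_rho(e) = 2.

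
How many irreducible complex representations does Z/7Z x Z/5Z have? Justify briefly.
35

Why: The number of irreducible complex representations of a finite group equals its number of conjugacy classes. Z/7Z x Z/5Z is abelian of order 35, so every element is its own conjugacy class: 35 classes, so Z/7Z x Z/5Z (order 35) has exactly 35 irreducible complex representations.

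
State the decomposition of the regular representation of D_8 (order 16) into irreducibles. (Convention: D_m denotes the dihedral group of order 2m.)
Each irreducible V_i of dimension d_i appears with multiplicity d_i, i.e. rho_reg = (direct sum over all irreducibles V_i) d_i V_i. The irreducible dimensions for D_8 are 1, 1, 1, 1, 2, 2, 2: 4 irreducibles of dimension 1, each with multiplicity 1; 3 irreducibles of dimension 2, each with multiplicity 2. Total dimension 4*1*1 + 3*2*2 = 16 = |G|.

Solution. General theorem: in the regular representation of a finite group G, each irreducible appears with multiplicity equal to its dimension. Check: dim(rho_reg) = sum d_i^2 = 1 + 1 + 1 + 1 + 4 + 4 + 4 = 16 = |G|.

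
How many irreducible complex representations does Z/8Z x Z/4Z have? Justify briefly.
32

Solution. The number of irreducible complex representations of a finite group equals its number of conjugacy classes. Z/8Z x Z/4Z is abelian of order 32, so every element is its own conjugacy class: 32 classes, so Z/8Z x Z/4Z (order 32) has exactly 32 irreducible complex representations.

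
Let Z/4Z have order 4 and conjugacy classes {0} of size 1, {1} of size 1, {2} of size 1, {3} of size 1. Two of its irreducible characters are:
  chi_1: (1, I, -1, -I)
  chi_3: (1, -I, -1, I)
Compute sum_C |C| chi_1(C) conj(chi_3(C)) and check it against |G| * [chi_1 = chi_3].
Sum = 0; so <chi_1, chi_3> = 0 (distinct irreducibles are orthogonal).

Reasoning: Compute term by term over conjugacy classes (|C| * chi_1(C) * conj(chi_3(C))):
  1*(1)*conj(1) + 1*(I)*conj(-I) + 1*(-1)*conj(-1) + 1*(-I)*conj(I)
  = (1) + (-1) + (1) + (-1)
  = 0.
(Exp terms are combined using exp(i*s)*conj(exp(i*t)) = exp(i*(s-t)), and sums of them are collapsed using the identity that for every m > 1 the m distinct m-th roots of unity sum to 0, e.g. 1 + exp(2*I*pi/3) + exp(-2*I*pi/3) = 0.)
Dividing by |G| = 4 gives 0/4 = 0, matching the row-orthogonality relation <chi_1, chi_3> = [chi_1 = chi_3].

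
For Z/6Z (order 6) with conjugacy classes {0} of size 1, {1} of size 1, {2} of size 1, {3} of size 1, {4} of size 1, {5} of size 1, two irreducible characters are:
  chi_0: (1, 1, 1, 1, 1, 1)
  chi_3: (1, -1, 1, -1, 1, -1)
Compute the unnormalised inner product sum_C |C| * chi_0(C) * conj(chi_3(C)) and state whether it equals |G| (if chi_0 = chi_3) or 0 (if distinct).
Sum = 0; so <chi_0, chi_3> = 0 (distinct irreducibles are orthogonal).

Argument: Compute term by term over conjugacy classes (|C| * chi_0(C) * conj(chi_3(C))):
  1*(1)*conj(1) + 1*(1)*conj(-1) + 1*(1)*conj(1) + 1*(1)*conj(-1) + 1*(1)*conj(1) + 1*(1)*conj(-1)
  = (1) + (-1) + (1) + (-1) + (1) + (-1)
  = 0.
(Exp terms are combined using exp(i*s)*conj(exp(i*t)) = exp(i*(s-t)), and sums of them are collapsed using the identity that for every m > 1 the m distinct m-th roots of unity sum to 0, e.g. 1 + exp(2*I*pi/3) + exp(-2*I*pi/3) = 0.)
Dividing by |G| = 6 gives 0/6 = 0, matching the row-orthogonality relation <chi_0, chi_3> = [chi_0 = chi_3].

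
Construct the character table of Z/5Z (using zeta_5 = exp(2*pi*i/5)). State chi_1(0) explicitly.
Character table of Z/5Z (irreps indexed chi_0,...,chi_4 with chi_k(m) = zeta_5^(k*m), zeta_5 = exp(2*pi*i/5)):
  irrep \ class  {0} (size 1)  {1} (size 1)    {2} (size 1)    {3} (size 1)    {4} (size 1)  
  chi_0          1             1               1               1               1             
  chi_1          1             exp(2*I*pi/5)   exp(4*I*pi/5)   exp(-4*I*pi/5)  exp(-2*I*pi/5)
  chi_2          1             exp(4*I*pi/5)   exp(-2*I*pi/5)  exp(2*I*pi/5)   exp(-4*I*pi/5)
  chi_3          1             exp(-4*I*pi/5)  exp(2*I*pi/5)   exp(-2*I*pi/5)  exp(4*I*pi/5) 
  chi_4          1             exp(-2*I*pi/5)  exp(-4*I*pi/5)  exp(4*I*pi/5)   exp(2*I*pi/5) 

Spot check: chi_1(0) = zeta_5^(1*0) = zeta_5^0 = 1.

Derivation: Z/5Z is abelian, so all 5 irreducible complex representations are 1-dimensional. They are given by chi_k(m) = zeta_5^(k*m) for k = 0,...,4. Row orthogonality: sum_m chi_k(m) conj(chi_l(m)) = 5 * [k = l].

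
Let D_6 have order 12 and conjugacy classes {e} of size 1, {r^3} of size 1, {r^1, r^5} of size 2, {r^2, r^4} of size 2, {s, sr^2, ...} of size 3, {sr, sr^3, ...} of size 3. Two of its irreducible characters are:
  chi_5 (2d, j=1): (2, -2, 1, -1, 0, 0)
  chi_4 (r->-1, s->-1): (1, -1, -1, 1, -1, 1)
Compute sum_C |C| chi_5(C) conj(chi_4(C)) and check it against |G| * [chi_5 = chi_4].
Sum = 0; so <chi_5, chi_4> = 0 (distinct irreducibles are orthogonal).

Reasoning: Compute term by term over conjugacy classes (|C| * chi_5(C) * conj(chi_4(C))):
  1*(2)*conj(1) + 1*(-2)*conj(-1) + 2*(1)*conj(-1) + 2*(-1)*conj(1) + 3*(0)*conj(-1) + 3*(0)*conj(1)
  = (2) + (2) + (-2) + (-2) + (0) + (0)
  = 0.
Dividing by |G| = 12 gives 0/12 = 0, matching the row-orthogonality relation <chi_5, chi_4> = [chi_5 = chi_4].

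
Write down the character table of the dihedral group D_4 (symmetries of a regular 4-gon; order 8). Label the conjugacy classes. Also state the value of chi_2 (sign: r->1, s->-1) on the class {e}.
Conjugacy classes: {e} of size 1, {r^2} of size 1, {r^1, r^3} of size 2, {s, sr^2, ...} of size 2, {sr, sr^3, ...} of size 2.
Character table:
  irrep \ class              {e} (size 1)  {r^2} (size 1)  {r^1, r^3} (size 2)  {s, sr^2, ...} (size 2)  {sr, sr^3, ...} (size 2)
  chi_1 (triv)               1             1               1                    1                        1                       
  chi_2 (sign: r->1, s->-1)  1             1               1                    -1                       -1                      
  chi_3 (r->-1, s->1)        1             1               -1                   1                        -1                      
  chi_4 (r->-1, s->-1)       1             1               -1                   -1                       1                       
  chi_5 (2d, j=1)            2             -2              0                    0                        0                       

Spot check: chi_2 (sign: r->1, s->-1) on {e} = 1.

Explanation: D_4 has order 2*4 = 8 with 5 conjugacy classes, hence 5 irreducibles. Sum of squared dims 1 + 1 + 1 + 1 + 4 = 8 = |G|. Linear characters come from the abelianisation; the 2-dimensional irreps have character r^k -> 2*cos(2*pi*j*k/4), reflections -> 0.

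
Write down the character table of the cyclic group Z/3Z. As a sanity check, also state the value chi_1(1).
Character table of Z/3Z (irreps indexed chi_0,...,chi_2 with chi_k(m) = zeta_3^(k*m), zeta_3 = exp(2*pi*i/3)):
  irrep \ class  {0} (size 1)  {1} (size 1)    {2} (size 1)  
  chi_0          1             1               1             
  chi_1          1             exp(2*I*pi/3)   exp(-2*I*pi/3)
  chi_2          1             exp(-2*I*pi/3)  exp(2*I*pi/3) 

Spot check: chi_1(1) = zeta_3^(1*1) = zeta_3^1 = exp(2*I*pi/3).

Argument: Z/3Z is abelian, so all 3 irreducible complex representations are 1-dimensional. They are given by chi_k(m) = zeta_3^(k*m) for k = 0,...,2. Row orthogonality: sum_m chi_k(m) conj(chi_l(m)) = 3 * [k = l].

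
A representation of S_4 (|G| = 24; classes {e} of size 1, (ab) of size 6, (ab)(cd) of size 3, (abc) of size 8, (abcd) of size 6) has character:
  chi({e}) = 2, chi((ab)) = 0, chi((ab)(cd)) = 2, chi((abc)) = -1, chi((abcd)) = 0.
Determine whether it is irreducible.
Irreducible: <chi, chi> = 1.

Working: <chi, chi> = (1/|G|) sum_C |C| * |chi(C)|^2 = (1/24)[1*|2|^2 + 6*|0|^2 + 3*|2|^2 + 8*|-1|^2 + 6*|0|^2]
  = (1/24)[(4) + (0) + (12) + (8) + (0)] = 24/24 = 1.
A character is irreducible iff <chi, chi> = 1, so this representation is irreducible.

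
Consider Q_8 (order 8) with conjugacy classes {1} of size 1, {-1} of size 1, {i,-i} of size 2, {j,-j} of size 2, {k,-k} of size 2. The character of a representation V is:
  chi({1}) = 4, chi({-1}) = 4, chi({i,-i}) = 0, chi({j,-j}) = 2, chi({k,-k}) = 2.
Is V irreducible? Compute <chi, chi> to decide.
Not irreducible (reducible): <chi, chi> = 6 > 1.

Justification: <chi, chi> = (1/|G|) sum_C |C| * |chi(C)|^2 = (1/8)[1*|4|^2 + 1*|4|^2 + 2*|0|^2 + 2*|2|^2 + 2*|2|^2]
  = (1/8)[(16) + (16) + (0) + (8) + (8)] = 48/8 = 6.
A character is irreducible iff <chi, chi> = 1, so this representation is reducible.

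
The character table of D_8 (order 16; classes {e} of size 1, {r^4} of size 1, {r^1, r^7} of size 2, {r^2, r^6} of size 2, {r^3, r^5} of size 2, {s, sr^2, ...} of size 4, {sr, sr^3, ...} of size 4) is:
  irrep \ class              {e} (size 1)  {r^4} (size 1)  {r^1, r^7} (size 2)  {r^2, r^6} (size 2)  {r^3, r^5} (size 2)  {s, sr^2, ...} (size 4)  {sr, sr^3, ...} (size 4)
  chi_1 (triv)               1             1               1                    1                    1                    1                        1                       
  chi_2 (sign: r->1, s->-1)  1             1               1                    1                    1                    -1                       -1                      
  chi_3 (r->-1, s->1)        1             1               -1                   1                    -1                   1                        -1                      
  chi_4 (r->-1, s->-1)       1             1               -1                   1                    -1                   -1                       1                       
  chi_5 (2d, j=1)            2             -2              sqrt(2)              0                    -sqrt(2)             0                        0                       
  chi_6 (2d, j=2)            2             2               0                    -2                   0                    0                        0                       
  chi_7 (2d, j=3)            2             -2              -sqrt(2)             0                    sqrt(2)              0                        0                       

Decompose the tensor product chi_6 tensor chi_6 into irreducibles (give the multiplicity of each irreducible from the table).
chi_6 tensor chi_6 = chi_1 + chi_2 + chi_3 + chi_4 (all other irreducibles have multiplicity 0).

Justification: The character of a tensor product is the pointwise product (chi_6 * chi_6)(C) = chi_6(C) * chi_6(C):
  {e}: (2)*(2), {r^4}: (2)*(2), {r^1, r^7}: (0)*(0), {r^2, r^6}: (-2)*(-2), {r^3, r^5}: (0)*(0), {s, sr^2, ...}: (0)*(0), {sr, sr^3, ...}: (0)*(0)
so (chi_6 * chi_6) takes values
  {e} -> 4, {r^4} -> 4, {r^1, r^7} -> 0, {r^2, r^6} -> 4, {r^3, r^5} -> 0, {s, sr^2, ...} -> 0, {sr, sr^3, ...} -> 0.
Now take the inner product of this character with each irreducible chi from the table, <chi_6*chi_6, chi> = (1/16) sum_C |C| (chi_6*chi_6)(C) conj(chi(C)):
  <chi_6*chi_6, chi_1> = (1/16)[1*(4)*conj(1) + 1*(4)*conj(1) + 2*(0)*conj(1) + 2*(4)*conj(1) + 2*(0)*conj(1) + 4*(0)*conj(1) + 4*(0)*conj(1)]
      = (1/16)[(4) + (4) + (0) + (8) + (0) + (0) + (0)] = 16/16 = 1
  <chi_6*chi_6, chi_2> = (1/16)[1*(4)*conj(1) + 1*(4)*conj(1) + 2*(0)*conj(1) + 2*(4)*conj(1) + 2*(0)*conj(1) + 4*(0)*conj(-1) + 4*(0)*conj(-1)]
      = (1/16)[(4) + (4) + (0) + (8) + (0) + (0) + (0)] = 16/16 = 1
  <chi_6*chi_6, chi_3> = (1/16)[1*(4)*conj(1) + 1*(4)*conj(1) + 2*(0)*conj(-1) + 2*(4)*conj(1) + 2*(0)*conj(-1) + 4*(0)*conj(1) + 4*(0)*conj(-1)]
      = (1/16)[(4) + (4) + (0) + (8) + (0) + (0) + (0)] = 16/16 = 1
  <chi_6*chi_6, chi_4> = (1/16)[1*(4)*conj(1) + 1*(4)*conj(1) + 2*(0)*conj(-1) + 2*(4)*conj(1) + 2*(0)*conj(-1) + 4*(0)*conj(-1) + 4*(0)*conj(1)]
      = (1/16)[(4) + (4) + (0) + (8) + (0) + (0) + (0)] = 16/16 = 1
  <chi_6*chi_6, chi_5> = (1/16)[1*(4)*conj(2) + 1*(4)*conj(-2) + 2*(0)*conj(sqrt(2)) + 2*(4)*conj(0) + 2*(0)*conj(-sqrt(2)) + 4*(0)*conj(0) + 4*(0)*conj(0)]
      = (1/16)[(8) + (-8) + (0) + (0) + (0) + (0) + (0)] = 0/16 = 0
  <chi_6*chi_6, chi_6> = (1/16)[1*(4)*conj(2) + 1*(4)*conj(2) + 2*(0)*conj(0) + 2*(4)*conj(-2) + 2*(0)*conj(0) + 4*(0)*conj(0) + 4*(0)*conj(0)]
      = (1/16)[(8) + (8) + (0) + (-16) + (0) + (0) + (0)] = 0/16 = 0
  <chi_6*chi_6, chi_7> = (1/16)[1*(4)*conj(2) + 1*(4)*conj(-2) + 2*(0)*conj(-sqrt(2)) + 2*(4)*conj(0) + 2*(0)*conj(sqrt(2)) + 4*(0)*conj(0) + 4*(0)*conj(0)]
      = (1/16)[(8) + (-8) + (0) + (0) + (0) + (0) + (0)] = 0/16 = 0
Hence the multiplicities are chi_1: 1, chi_2: 1, chi_3: 1, chi_4: 1. Dimension check: dim(chi_6)*dim(chi_6) = 2*2 = 4 and sum (mult * dim) = 1*1 + 1*1 + 1*1 + 1*1 = 4.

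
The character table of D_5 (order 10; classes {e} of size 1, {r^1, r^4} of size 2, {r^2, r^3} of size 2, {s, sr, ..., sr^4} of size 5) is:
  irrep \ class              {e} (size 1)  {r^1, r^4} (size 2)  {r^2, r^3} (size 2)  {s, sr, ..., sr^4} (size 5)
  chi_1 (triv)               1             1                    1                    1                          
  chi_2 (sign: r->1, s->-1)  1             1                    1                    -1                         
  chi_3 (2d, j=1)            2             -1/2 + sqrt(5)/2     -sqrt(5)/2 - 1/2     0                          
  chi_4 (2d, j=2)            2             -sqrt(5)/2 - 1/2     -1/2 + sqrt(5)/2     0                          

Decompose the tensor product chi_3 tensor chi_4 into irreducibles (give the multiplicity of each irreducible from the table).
chi_3 tensor chi_4 = chi_3 + chi_4 (all other irreducibles have multiplicity 0).

Solution. The character of a tensor product is the pointwise product (chi_3 * chi_4)(C) = chi_3(C) * chi_4(C):
  {e}: (2)*(2), {r^1, r^4}: (-1/2 + sqrt(5)/2)*(-sqrt(5)/2 - 1/2), {r^2, r^3}: (-sqrt(5)/2 - 1/2)*(-1/2 + sqrt(5)/2), {s, sr, ..., sr^4}: (0)*(0)
so (chi_3 * chi_4) takes values
  {e} -> 4, {r^1, r^4} -> -1, {r^2, r^3} -> -1, {s, sr, ..., sr^4} -> 0.
Now take the inner product of this character with each irreducible chi from the table, <chi_3*chi_4, chi> = (1/10) sum_C |C| (chi_3*chi_4)(C) conj(chi(C)):
  <chi_3*chi_4, chi_1> = (1/10)[1*(4)*conj(1) + 2*(-1)*conj(1) + 2*(-1)*conj(1) + 5*(0)*conj(1)]
      = (1/10)[(4) + (-2) + (-2) + (0)] = 0/10 = 0
  <chi_3*chi_4, chi_2> = (1/10)[1*(4)*conj(1) + 2*(-1)*conj(1) + 2*(-1)*conj(1) + 5*(0)*conj(-1)]
      = (1/10)[(4) + (-2) + (-2) + (0)] = 0/10 = 0
  <chi_3*chi_4, chi_3> = (1/10)[1*(4)*conj(2) + 2*(-1)*conj(-1/2 + sqrt(5)/2) + 2*(-1)*conj(-sqrt(5)/2 - 1/2) + 5*(0)*conj(0)]
      = (1/10)[(8) + (1 - sqrt(5)) + (1 + sqrt(5)) + (0)] = 10/10 = 1
  <chi_3*chi_4, chi_4> = (1/10)[1*(4)*conj(2) + 2*(-1)*conj(-sqrt(5)/2 - 1/2) + 2*(-1)*conj(-1/2 + sqrt(5)/2) + 5*(0)*conj(0)]
      = (1/10)[(8) + (1 + sqrt(5)) + (1 - sqrt(5)) + (0)] = 10/10 = 1
Hence the multiplicities are chi_3: 1, chi_4: 1. Dimension check: dim(chi_3)*dim(chi_4) = 2*2 = 4 and sum (mult * dim) = 1*2 + 1*2 = 4.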